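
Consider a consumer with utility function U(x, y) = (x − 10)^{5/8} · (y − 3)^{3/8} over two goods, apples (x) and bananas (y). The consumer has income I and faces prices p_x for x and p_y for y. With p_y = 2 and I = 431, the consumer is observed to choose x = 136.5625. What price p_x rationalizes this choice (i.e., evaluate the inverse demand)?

Let x' = x−10, y' = y−3. MRS = (5/3)·y'/x' = p_x/p_y.
Substituting into the budget: x* = 10 + 0.625·(I − 10·p_x − 3·p_y)/p_x, and y* = 3 + 0.375·(…)/p_y.
Set x* = 136.5625 in the demand function and solve for p_x: p_x = 2.

p_x = 2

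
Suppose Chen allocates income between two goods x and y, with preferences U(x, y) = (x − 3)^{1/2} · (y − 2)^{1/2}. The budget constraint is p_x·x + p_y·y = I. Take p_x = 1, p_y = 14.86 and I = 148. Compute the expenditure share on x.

This is Cobb-Douglas in (x−3, y−2): tangency gives 0.5·p_y·(y−2) = 0.5·p_x·(x−3).
After buying the subsistence bundle (3, 2), a share 0.5 of the remaining income goes to x: x* = 3 + 0.5·(I − 3p_x − 2p_y)/p_x.
Discretionary income = 148 − 3·1 − 2·14.86 = 115.28; x* = 3 + 0.5·115.28/1 = 60.64; y* = 2 + 0.5·115.28/14.86 = 5.8789.
Expenditure on x: 1·60.64 = 60.64; share = 0.4097.

share on x = 0.4097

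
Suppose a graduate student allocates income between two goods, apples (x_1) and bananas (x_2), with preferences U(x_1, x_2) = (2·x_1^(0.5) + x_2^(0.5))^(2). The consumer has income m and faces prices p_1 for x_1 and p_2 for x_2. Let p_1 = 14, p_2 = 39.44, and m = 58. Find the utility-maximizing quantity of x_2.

x_2* = 0.1199

From the CES first-order condition, 2·(x_2/x_1)^(0.5) = p_1/p_2.
Hence x_2/x_1 = ((1/2)·p_1/p_2)^(1/(0.5)), i.e. raised to the 2 power.
With the ratio pinned down, the budget gives x_1* = m/(p_1 + p_2·(x_2/x_1)) and x_2* = (x_2/x_1)·x_1*.
Numerically x_2/x_1 = 0.031501, so x_1* = 58/(14 + 39.44·0.031501) = 3.8052 and x_2* = 0.031501·3.8052 = 0.1199.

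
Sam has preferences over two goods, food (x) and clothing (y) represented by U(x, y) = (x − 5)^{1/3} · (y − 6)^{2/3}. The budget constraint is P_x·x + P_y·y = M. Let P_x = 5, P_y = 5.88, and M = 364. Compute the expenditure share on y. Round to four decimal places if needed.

This is Cobb-Douglas in (x−5, y−6): tangency gives 1/3·P_y·(y−6) = 2/3·P_x·(x−5).
Substituting into the budget: x* = 5 + 1/3·(M − 5·P_x − 6·P_y)/P_x, and y* = 6 + 2/3·(…)/P_y.
Discretionary income = 364 − 5·5 − 6·5.88 = 303.72; x* = 5 + 1/3·303.72/5 = 25.248; y* = 6 + 2/3·303.72/5.88 = 40.4354.
Expenditure on y: 5.88·40.4354 = 237.76; share = 0.6532.

share on y = 0.6532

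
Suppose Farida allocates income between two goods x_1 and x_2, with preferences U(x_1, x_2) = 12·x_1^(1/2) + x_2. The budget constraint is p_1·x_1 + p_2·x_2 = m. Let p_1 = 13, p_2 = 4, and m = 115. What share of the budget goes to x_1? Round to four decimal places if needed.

Thus x_1* = (6·p_2/p_1)² — independent of m — with the rest of income spent on x_2.
Plugging in: x_1* = (6·4/13)² = 3.4083, x_2* = 17.6731.
Expenditure on x_1: 13·3.4083 = 44.3077; share = 0.3853.

share on x_1 = 0.3853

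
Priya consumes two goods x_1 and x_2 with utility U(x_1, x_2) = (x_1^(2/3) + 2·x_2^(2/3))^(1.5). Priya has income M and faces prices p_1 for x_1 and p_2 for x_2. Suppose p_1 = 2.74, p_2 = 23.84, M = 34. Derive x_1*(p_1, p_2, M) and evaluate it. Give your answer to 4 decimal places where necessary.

x_1* = 11.2228

MRS = MU_x_1/MU_x_2 = (1/2)·(x_2/x_1)^(1/3). Set equal to p_1/p_2.
Solve for the ratio: x_2/x_1 = [2·p_1/p_2]^(3).
With the ratio pinned down, the budget gives x_1* = M/(p_1 + p_2·(x_2/x_1)) and x_2* = (x_2/x_1)·x_1*.
Numerically x_2/x_1 = 0.012146, so x_1* = 34/(2.74 + 23.84·0.012146) = 11.2228.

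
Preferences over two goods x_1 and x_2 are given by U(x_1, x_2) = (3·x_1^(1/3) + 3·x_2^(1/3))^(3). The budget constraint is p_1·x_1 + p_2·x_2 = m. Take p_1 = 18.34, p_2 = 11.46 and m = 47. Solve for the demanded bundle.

From the CES first-order condition, (x_2/x_1)^(2/3) = p_1/p_2.
Hence x_2/x_1 = (p_1/p_2)^(1/(2/3)), i.e. raised to the 1.5 power.
With the ratio pinned down, the budget gives x_1* = m/(p_1 + p_2·(x_2/x_1)) and x_2* = (x_2/x_1)·x_1*.
Numerically x_2/x_1 = 2.02452, so x_1* = 47/(18.34 + 11.46·2.02452) = 1.1314 and x_2* = 2.02452·1.1314 = 2.2906.

x_1* = 1.1314, x_2* = 2.2906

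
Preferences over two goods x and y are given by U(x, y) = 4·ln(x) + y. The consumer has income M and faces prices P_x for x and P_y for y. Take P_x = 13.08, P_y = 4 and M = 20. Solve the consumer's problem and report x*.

Set MRS = P_x/P_y: (4/x)/1 = P_x/P_y.
So x*(P_x,P_y) = 4·P_y/P_x, independent of income; and y* = (M − 4·P_y)/P_y.
At the given prices: x* = 4·4/13.08 = 1.2232.

x* = 1.2232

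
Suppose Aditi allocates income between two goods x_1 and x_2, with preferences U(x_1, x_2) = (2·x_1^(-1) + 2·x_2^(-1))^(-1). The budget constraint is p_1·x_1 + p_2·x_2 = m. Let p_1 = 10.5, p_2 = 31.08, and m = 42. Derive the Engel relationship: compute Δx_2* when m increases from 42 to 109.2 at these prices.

MU_x_1 ∝ 2·x_1^(-2), MU_x_2 ∝ 2·x_2^(-2), so MRS = (x_2/x_1)^(2) = p_1/p_2.
Hence x_2/x_1 = (p_1/p_2)^(1/(2)), i.e. raised to the 0.5 power.
Substitute x_2 = (x_2/x_1)·x_1 into the budget: x_1* = m/(p_1 + p_2·(x_2/x_1)).
Numerically x_2/x_1 = 0.581238, so x_1* = 42/(10.5 + 31.08·0.581238) = 1.4703 and x_2* = 0.581238·1.4703 = 0.8546.
At m' = 109.2: x_2* = 2.222. Change: 2.222 − 0.8546 = 1.3674.

Δx_2* = 1.3674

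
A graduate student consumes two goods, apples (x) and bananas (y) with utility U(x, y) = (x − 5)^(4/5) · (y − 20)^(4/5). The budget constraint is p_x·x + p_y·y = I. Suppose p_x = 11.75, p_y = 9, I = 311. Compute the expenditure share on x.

MRS = (y−20)/(x−5). Tangency with p_x/p_y gives y−20 = (p_x/p_y)·(x−5).
After buying the subsistence bundle (5, 20), a share 0.5 of the remaining income goes to x: x* = 5 + 0.5·(I − 5p_x − 20p_y)/p_x.
Discretionary income = 311 − 5·11.75 − 20·9 = 72.25; x* = 5 + 0.5·72.25/11.75 = 8.0745; y* = 20 + 0.5·72.25/9 = 24.0139.
Expenditure on x: 11.75·8.0745 = 94.875; share = 0.3051.

share on x = 0.3051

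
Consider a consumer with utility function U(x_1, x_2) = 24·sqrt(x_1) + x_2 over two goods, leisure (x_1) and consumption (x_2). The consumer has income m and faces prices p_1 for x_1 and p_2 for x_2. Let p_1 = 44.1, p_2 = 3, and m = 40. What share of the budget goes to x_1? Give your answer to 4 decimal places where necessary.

share on x_1 = 0.7347

Thus x_1* = (12·p_2/p_1)² — independent of m — with the rest of income spent on x_2.
Plugging in: x_1* = (12·3/44.1)² = 0.6664, x_2* = 3.5374.
Expenditure on x_1: 44.1·0.6664 = 29.3878; share = 0.7347.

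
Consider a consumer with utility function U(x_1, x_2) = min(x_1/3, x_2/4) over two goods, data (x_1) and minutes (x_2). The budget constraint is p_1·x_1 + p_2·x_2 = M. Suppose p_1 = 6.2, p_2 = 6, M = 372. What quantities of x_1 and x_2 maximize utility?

x_1* = 26.1972, x_2* = 34.9296

Leontief preferences: the optimum is at the kink where x_1/3 = x_2/4, i.e. x_2 = (4/3)·x_1.
Budget: p_1·x_1 + p_2·(4/3)·x_1 = M, so (3·p_1 + 4·p_2)·x_1 = 3·M.
Demand: x_1*(p_1,p_2,M) = 3·M/(3·p_1 + 4·p_2), x_2* = 4·M/(3·p_1 + 4·p_2).
Here 3·6.2 + 4·6 = 42.6, giving x_1* = 26.1972 and x_2* = 34.9296.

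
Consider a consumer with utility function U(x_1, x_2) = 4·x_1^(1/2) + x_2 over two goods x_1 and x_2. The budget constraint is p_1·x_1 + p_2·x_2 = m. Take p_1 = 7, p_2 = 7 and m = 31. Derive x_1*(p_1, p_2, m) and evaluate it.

x_1* = 4

Set MRS = p_1/p_2: 2·x_1^(−1/2) = p_1/p_2.
Thus x_1* = (2·p_2/p_1)² — independent of m — with the rest of income spent on x_2.
Plugging in: x_1* = (2·7/7)² = 4.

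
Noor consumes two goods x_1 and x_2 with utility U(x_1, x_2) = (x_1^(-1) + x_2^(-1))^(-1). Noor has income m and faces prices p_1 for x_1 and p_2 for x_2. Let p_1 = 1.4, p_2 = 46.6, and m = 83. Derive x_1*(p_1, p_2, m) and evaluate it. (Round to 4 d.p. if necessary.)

x_1* = 8.7579

MRS = MU_x_1/MU_x_2 = (x_2/x_1)^(2). Set equal to p_1/p_2.
Hence x_2/x_1 = (p_1/p_2)^(1/(2)), i.e. raised to the 0.5 power.
With the ratio pinned down, the budget gives x_1* = m/(p_1 + p_2·(x_2/x_1)) and x_2* = (x_2/x_1)·x_1*.
Numerically x_2/x_1 = 0.173329, so x_1* = 83/(1.4 + 46.6·0.173329) = 8.7579.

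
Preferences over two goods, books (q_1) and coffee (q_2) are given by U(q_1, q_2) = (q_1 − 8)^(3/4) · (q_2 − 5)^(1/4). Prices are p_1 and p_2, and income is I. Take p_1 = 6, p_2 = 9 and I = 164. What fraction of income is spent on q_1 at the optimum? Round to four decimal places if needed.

share on q_1 = 0.6174

MRS = 3·(q_2−5)/(q_1−8). Tangency with p_1/p_2 gives q_2−5 = (1/3)·(p_1/p_2)·(q_1−8).
Substituting into the budget: q_1* = 8 + 0.75·(I − 8·p_1 − 5·p_2)/p_1, and q_2* = 5 + 0.25·(…)/p_2.
Discretionary income = 164 − 8·6 − 5·9 = 71; q_1* = 8 + 0.75·71/6 = 16.875; q_2* = 5 + 0.25·71/9 = 6.9722.
Expenditure on q_1: 6·16.875 = 101.25; share = 0.6174.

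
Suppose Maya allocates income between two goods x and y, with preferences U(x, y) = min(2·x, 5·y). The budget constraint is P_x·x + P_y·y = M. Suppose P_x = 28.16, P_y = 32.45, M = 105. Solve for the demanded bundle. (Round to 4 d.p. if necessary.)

x* = 2.5523, y* = 1.0209

Here 5·28.16 + 2·32.45 = 205.7, giving x* = 2.5523 and y* = 1.0209.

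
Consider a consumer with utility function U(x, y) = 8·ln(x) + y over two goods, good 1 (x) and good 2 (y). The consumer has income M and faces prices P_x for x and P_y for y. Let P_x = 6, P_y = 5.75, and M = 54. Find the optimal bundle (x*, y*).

x* = 7.6667, y* = 1.3913

MU_x = 8/x, MU_y = 1. Tangency: 8/x = P_x/P_y.
So x*(P_x,P_y) = 8·P_y/P_x, independent of income; and y* = (M − 8·P_y)/P_y.
At the given prices: x* = 8·5.75/6 = 7.6667, and y* = 1.3913.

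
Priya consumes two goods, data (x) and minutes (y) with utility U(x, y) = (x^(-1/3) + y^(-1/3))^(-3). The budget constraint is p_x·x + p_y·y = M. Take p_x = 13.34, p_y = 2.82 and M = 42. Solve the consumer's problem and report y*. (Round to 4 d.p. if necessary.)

y* = 6.0182

MU_x ∝ x^(-4/3), MU_y ∝ y^(-4/3), so MRS = (y/x)^(4/3) = p_x/p_y.
Hence y/x = (p_x/p_y)^(1/(4/3)), i.e. raised to the 0.75 power.
Substitute y = (y/x)·x into the budget: x* = M/(p_x + p_y·(y/x)).
Numerically y/x = 3.207599, so x* = 42/(13.34 + 2.82·3.207599) = 1.8762 and y* = 3.207599·1.8762 = 6.0182.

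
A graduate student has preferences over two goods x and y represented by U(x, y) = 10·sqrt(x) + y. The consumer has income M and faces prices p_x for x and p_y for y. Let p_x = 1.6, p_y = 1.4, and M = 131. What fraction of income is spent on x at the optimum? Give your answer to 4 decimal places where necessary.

share on x = 0.2338

Plugging in: x* = (5·1.4/1.6)² = 19.1406, y* = 71.6964.
Expenditure on x: 1.6·19.1406 = 30.625; share = 0.2338.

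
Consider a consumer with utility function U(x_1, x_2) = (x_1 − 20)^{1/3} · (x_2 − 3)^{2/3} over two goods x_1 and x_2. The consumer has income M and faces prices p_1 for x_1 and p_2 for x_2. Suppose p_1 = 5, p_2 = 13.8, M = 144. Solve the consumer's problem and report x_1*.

x_1* = 20.1733

MRS = (1/2)·(x_2−3)/(x_1−20). Tangency with p_1/p_2 gives x_2−3 = 2·(p_1/p_2)·(x_1−20).
After buying the subsistence bundle (20, 3), a share 1/3 of the remaining income goes to x_1: x_1* = 20 + 1/3·(M − 20p_1 − 3p_2)/p_1.
Discretionary income = 144 − 20·5 − 3·13.8 = 2.6; x_1* = 20 + 1/3·2.6/5 = 20.1733.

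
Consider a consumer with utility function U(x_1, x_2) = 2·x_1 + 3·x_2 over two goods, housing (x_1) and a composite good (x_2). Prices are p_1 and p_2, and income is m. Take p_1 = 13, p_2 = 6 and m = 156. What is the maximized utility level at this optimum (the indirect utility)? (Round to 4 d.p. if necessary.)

V = 78

Linear utility — the consumer picks whichever good has higher MU/price: 2/13 = 0.1538 vs 3/6 = 0.5.
x_2 gives more utility per dollar, so spend all income on x_2: x_2* = m/p_2, x_1* = 0.
Numerically: x_1* = 0, x_2* = 26.
Utility at the optimum: U(0, 26) = 78.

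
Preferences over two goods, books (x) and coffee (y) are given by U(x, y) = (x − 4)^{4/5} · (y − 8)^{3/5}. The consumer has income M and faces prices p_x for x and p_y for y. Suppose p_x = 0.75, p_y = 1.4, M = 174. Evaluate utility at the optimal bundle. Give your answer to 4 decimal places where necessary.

V = 480.9115

MRS = (4/3)·(y−8)/(x−4). Tangency with p_x/p_y gives y−8 = (3/4)·(p_x/p_y)·(x−4).
Substituting into the budget: x* = 4 + 4/7·(M − 4·p_x − 8·p_y)/p_x, and y* = 8 + 3/7·(…)/p_y.
Discretionary income = 174 − 4·0.75 − 8·1.4 = 159.8; x* = 4 + 4/7·159.8/0.75 = 125.7524; y* = 8 + 3/7·159.8/1.4 = 56.9184.
Utility at the optimum: U(125.7524, 56.9184) = 480.9115.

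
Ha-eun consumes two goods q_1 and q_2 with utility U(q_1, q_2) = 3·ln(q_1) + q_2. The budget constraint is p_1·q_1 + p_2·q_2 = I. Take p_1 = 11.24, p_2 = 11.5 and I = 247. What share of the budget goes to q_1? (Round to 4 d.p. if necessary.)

So q_1*(p_1,p_2) = 3·p_2/p_1, independent of income; and q_2* = (I − 3·p_2)/p_2.
At the given prices: q_1* = 3·11.5/11.24 = 3.0694, and q_2* = 18.4783.
Expenditure on q_1: 11.24·3.0694 = 34.5; share = 0.1397.

share on q_1 = 0.1397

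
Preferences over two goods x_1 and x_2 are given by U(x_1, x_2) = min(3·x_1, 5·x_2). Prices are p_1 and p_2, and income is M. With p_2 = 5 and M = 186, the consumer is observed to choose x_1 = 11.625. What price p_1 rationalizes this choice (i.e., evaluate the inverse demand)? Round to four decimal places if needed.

p_1 = 13

Leontief preferences: the optimum is at the kink where x_1/5 = x_2/3, i.e. x_2 = (3/5)·x_1.
Budget: p_1·x_1 + p_2·(3/5)·x_1 = M, so (5·p_1 + 3·p_2)·x_1 = 5·M.
Demand: x_1*(p_1,p_2,M) = 5·M/(5·p_1 + 3·p_2), x_2* = 3·M/(5·p_1 + 3·p_2).
Set x_1* = 11.625 in the demand function and solve for p_1: p_1 = 13.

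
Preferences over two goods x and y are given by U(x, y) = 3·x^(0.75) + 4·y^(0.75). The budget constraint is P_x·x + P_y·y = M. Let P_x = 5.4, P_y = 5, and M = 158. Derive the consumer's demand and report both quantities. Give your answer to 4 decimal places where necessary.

x* = 5.8738, y* = 25.2563

From the CES first-order condition, (3/4)·(y/x)^(0.25) = P_x/P_y.
Hence y/x = ((4/3)·P_x/P_y)^(1/(0.25)), i.e. raised to the 4 power.
With the ratio pinned down, the budget gives x* = M/(P_x + P_y·(y/x)) and y* = (y/x)·x*.
Numerically y/x = 4.299817, so x* = 158/(5.4 + 5·4.299817) = 5.8738 and y* = 4.299817·5.8738 = 25.2563.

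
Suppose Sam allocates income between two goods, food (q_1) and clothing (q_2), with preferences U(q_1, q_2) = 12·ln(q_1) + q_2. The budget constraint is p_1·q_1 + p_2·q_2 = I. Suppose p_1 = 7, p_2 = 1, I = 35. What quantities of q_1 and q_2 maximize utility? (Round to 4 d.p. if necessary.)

Set MRS = p_1/p_2: (12/q_1)/1 = p_1/p_2.
So q_1*(p_1,p_2) = 12·p_2/p_1, independent of income; and q_2* = (I − 12·p_2)/p_2.
At the given prices: q_1* = 12·1/7 = 1.7143, and q_2* = 23.

q_1* = 1.7143, q_2* = 23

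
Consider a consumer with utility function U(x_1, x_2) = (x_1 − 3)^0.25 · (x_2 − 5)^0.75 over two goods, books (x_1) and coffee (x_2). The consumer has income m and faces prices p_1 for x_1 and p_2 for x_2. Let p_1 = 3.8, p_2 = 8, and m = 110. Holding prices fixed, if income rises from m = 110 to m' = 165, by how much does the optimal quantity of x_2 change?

Let x_1' = x_1−3, x_2' = x_2−5. MRS = (1/3)·x_2'/x_1' = p_1/p_2.
Substituting into the budget: x_1* = 3 + 0.25·(m − 3·p_1 − 5·p_2)/p_1, and x_2* = 5 + 0.75·(…)/p_2.
Discretionary income = 110 − 3·3.8 − 5·8 = 58.6; x_2* = 5 + 0.75·58.6/8 = 10.4938.
At m' = 165: x_2* = 15.65. Change: 15.65 − 10.4938 = 5.1562.

Δx_2* = 5.1562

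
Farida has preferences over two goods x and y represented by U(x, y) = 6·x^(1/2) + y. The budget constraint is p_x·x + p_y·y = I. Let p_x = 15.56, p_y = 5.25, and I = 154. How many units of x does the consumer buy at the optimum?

MU_x = 3/√x, MU_y = 1. Tangency: 3/√x = p_x/p_y.
Solve: √x = 3·p_y/p_x, so x*(p_x,p_y) = (3·p_y/p_x)², and y* = (I − p_x·x*)/p_y.
Plugging in: x* = (3·5.25/15.56)² = 1.0246.

x* = 1.0246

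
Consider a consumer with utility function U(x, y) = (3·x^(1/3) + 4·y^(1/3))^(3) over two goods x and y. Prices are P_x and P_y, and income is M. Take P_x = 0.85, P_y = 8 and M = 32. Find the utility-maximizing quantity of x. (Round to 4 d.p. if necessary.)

From the CES first-order condition, (3/4)·(y/x)^(2/3) = P_x/P_y.
Hence y/x = ((4/3)·P_x/P_y)^(1/(2/3)), i.e. raised to the 1.5 power.
Substitute y = (y/x)·x into the budget: x* = M/(P_x + P_y·(y/x)).
Numerically y/x = 0.053321, so x* = 32/(0.85 + 8·0.053321) = 25.0671.

x* = 25.0671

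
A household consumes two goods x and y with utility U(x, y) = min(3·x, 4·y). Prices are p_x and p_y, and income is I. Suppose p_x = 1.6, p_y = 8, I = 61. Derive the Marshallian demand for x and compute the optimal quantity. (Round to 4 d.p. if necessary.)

Leontief preferences: the optimum is at the kink where x/4 = y/3, i.e. y = (3/4)·x.
Budget: p_x·x + p_y·(3/4)·x = I, so (4·p_x + 3·p_y)·x = 4·I.
Demand: x*(p_x,p_y,I) = 4·I/(4·p_x + 3·p_y), y* = 3·I/(4·p_x + 3·p_y).
Here 4·1.6 + 3·8 = 30.4, giving x* = 8.0263.

x* = 8.0263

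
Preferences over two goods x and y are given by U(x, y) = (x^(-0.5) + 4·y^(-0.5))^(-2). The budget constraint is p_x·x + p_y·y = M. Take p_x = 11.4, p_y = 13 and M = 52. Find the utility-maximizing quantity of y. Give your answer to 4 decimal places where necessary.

From the CES first-order condition, (1/4)·(y/x)^(1.5) = p_x/p_y.
Hence y/x = (4·p_x/p_y)^(1/(1.5)), i.e. raised to the 2/3 power.
Substitute y = (y/x)·x into the budget: x* = M/(p_x + p_y·(y/x)).
Numerically y/x = 2.308595, so x* = 52/(11.4 + 13·2.308595) = 1.2557 and y* = 2.308595·1.2557 = 2.8989.

y* = 2.8989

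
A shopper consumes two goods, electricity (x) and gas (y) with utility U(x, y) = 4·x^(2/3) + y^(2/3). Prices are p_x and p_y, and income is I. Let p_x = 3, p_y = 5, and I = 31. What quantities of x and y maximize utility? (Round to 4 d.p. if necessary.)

Numerically y/x = 0.003375, so x* = 31/(3 + 5·0.003375) = 10.2755 and y* = 0.003375·10.2755 = 0.0347.

x* = 10.2755, y* = 0.0347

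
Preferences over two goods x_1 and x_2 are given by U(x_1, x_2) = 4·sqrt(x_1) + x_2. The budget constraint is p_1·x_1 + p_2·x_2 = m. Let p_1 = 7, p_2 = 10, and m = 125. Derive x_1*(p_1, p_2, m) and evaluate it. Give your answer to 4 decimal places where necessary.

x_1* = 8.1633

Set MRS = p_1/p_2: 2·x_1^(−1/2) = p_1/p_2.
Solve: √x_1 = 2·p_2/p_1, so x_1*(p_1,p_2) = (2·p_2/p_1)², and x_2* = (m − p_1·x_1*)/p_2.
Plugging in: x_1* = (2·10/7)² = 8.1633.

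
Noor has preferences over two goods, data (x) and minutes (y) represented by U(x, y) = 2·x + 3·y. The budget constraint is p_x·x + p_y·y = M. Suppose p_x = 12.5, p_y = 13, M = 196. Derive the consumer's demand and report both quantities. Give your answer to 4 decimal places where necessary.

Linear utility — the consumer picks whichever good has higher MU/price: 2/12.5 = 0.16 vs 3/13 = 0.2308.
y gives more utility per dollar, so spend all income on y: y* = M/p_y, x* = 0.
Numerically: x* = 0, y* = 15.0769.

x* = 0, y* = 15.0769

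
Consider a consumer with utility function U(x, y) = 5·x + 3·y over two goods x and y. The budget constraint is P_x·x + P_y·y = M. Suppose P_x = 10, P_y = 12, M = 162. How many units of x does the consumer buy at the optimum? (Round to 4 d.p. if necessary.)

Perfect substitutes: compare marginal utility per dollar. 5/P_x vs 3/P_y → 0.5 vs 0.25.
x gives more utility per dollar, so spend all income on x: x* = M/P_x, y* = 0.
Numerically: x* = 16.2, y* = 0.

x* = 16.2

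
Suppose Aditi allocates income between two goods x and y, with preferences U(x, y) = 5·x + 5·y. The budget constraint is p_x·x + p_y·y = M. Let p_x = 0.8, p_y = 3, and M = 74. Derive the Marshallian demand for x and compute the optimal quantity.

Numerically: x* = 92.5, y* = 0.

x* = 92.5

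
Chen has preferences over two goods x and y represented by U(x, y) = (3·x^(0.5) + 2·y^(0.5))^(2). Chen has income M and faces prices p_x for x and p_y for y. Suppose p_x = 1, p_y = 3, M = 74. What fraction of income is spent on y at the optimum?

MRS = MU_x/MU_y = (3/2)·(y/x)^(0.5). Set equal to p_x/p_y.
Hence y/x = ((2/3)·p_x/p_y)^(1/(0.5)), i.e. raised to the 2 power.
With the ratio pinned down, the budget gives x* = M/(p_x + p_y·(y/x)) and y* = (y/x)·x*.
Numerically y/x = 0.049383, so x* = 74/(1 + 3·0.049383) = 64.4516 and y* = 0.049383·64.4516 = 3.1828.
Expenditure on y: 3·3.1828 = 9.5484; share = 0.129.

share on y = 0.129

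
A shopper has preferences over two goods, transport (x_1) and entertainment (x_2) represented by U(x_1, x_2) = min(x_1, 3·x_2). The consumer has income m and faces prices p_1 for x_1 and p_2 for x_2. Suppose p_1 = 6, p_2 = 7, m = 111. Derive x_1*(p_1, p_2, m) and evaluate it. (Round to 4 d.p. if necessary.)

x_1* = 13.32

With perfect complements, no substitution: consume in ratio x_1:x_2 = 3:1.
Budget: p_1·x_1 + p_2·(1/3)·x_1 = m, so (3·p_1 + p_2)·x_1 = 3·m.
Demand: x_1*(p_1,p_2,m) = 3·m/(3·p_1 + p_2), x_2* = m/(3·p_1 + p_2).
Here 3·6 + 7 = 25, giving x_1* = 13.32.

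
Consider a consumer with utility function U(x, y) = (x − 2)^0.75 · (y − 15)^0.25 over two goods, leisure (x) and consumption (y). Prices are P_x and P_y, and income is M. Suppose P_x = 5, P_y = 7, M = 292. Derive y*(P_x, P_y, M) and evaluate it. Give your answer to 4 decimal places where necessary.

MRS = 3·(y−15)/(x−2). Tangency with P_x/P_y gives y−15 = (1/3)·(P_x/P_y)·(x−2).
Substituting into the budget: x* = 2 + 0.75·(M − 2·P_x − 15·P_y)/P_x, and y* = 15 + 0.25·(…)/P_y.
Discretionary income = 292 − 2·5 − 15·7 = 177; y* = 15 + 0.25·177/7 = 21.3214.

y* = 21.3214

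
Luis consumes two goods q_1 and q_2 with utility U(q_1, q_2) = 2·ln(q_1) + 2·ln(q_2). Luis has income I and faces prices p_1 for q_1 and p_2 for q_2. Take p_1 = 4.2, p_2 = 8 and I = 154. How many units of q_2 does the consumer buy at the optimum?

q_2* = 9.625

The MRS is q_2/q_1. Set MRS = p_1/p_2.
So 2·p_2·q_2 = 2·p_1·q_1; combined with the budget, a share 0.5 of income goes to q_1.
Demand: q_1*(p_1,p_2,I) = 0.5·I/p_1 and q_2* = 0.5·I/p_2.
At p_1=4.2, p_2=8, I=154: q_2* = 0.5·154/8 = 9.625.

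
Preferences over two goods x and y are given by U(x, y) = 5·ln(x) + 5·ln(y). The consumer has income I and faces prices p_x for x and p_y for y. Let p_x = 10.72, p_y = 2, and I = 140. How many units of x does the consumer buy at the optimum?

MU_x/MU_y = (5·y)/(5·x); tangency sets this equal to p_x/p_y.
So 5·p_y·y = 5·p_x·x; combined with the budget, a share 0.5 of income goes to x.
Demand: x*(p_x,p_y,I) = 0.5·I/p_x and y* = 0.5·I/p_y.
At p_x=10.72, p_y=2, I=140: x* = 0.5·140/10.72 = 6.5299.

x* = 6.5299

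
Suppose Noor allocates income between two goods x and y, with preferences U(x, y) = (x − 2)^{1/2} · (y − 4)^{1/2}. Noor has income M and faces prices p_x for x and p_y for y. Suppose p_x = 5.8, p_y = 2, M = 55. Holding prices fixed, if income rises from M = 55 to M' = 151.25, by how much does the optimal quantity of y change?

This is Cobb-Douglas in (x−2, y−4): tangency gives 0.5·p_y·(y−4) = 0.5·p_x·(x−2).
Substituting into the budget: x* = 2 + 0.5·(M − 2·p_x − 4·p_y)/p_x, and y* = 4 + 0.5·(…)/p_y.
Discretionary income = 55 − 2·5.8 − 4·2 = 35.4; y* = 4 + 0.5·35.4/2 = 12.85.
At M' = 151.25: y* = 36.9125. Change: 36.9125 − 12.85 = 24.0625.

Δy* = 24.0625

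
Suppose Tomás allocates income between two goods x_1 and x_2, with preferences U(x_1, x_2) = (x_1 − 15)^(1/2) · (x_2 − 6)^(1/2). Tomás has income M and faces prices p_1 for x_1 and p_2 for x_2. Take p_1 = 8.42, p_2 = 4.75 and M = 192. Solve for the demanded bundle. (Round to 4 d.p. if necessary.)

This is Cobb-Douglas in (x_1−15, x_2−6): tangency gives 0.5·p_2·(x_2−6) = 0.5·p_1·(x_1−15).
Substituting into the budget: x_1* = 15 + 0.5·(M − 15·p_1 − 6·p_2)/p_1, and x_2* = 6 + 0.5·(…)/p_2.
Discretionary income = 192 − 15·8.42 − 6·4.75 = 37.2; x_1* = 15 + 0.5·37.2/8.42 = 17.209; x_2* = 6 + 0.5·37.2/4.75 = 9.9158.

x_1* = 17.209, x_2* = 9.9158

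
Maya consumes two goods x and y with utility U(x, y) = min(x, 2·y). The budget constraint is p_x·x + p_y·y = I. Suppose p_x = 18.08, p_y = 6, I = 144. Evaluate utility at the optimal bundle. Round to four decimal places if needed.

With perfect complements, no substitution: consume in ratio x:y = 2:1.
Budget: p_x·x + p_y·(1/2)·x = I, so (2·p_x + p_y)·x = 2·I.
Demand: x*(p_x,p_y,I) = 2·I/(2·p_x + p_y), y* = I/(2·p_x + p_y).
Here 2·18.08 + 6 = 42.16, giving x* = 6.8311 and y* = 3.4156.
Utility at the optimum: U(6.8311, 3.4156) = 6.8311.

V = 6.8311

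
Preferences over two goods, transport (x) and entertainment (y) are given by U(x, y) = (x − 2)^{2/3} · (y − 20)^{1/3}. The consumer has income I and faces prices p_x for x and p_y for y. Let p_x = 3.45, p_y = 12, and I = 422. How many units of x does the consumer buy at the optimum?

Let x' = x−2, y' = y−20. MRS = 2·y'/x' = p_x/p_y.
Substituting into the budget: x* = 2 + 2/3·(I − 2·p_x − 20·p_y)/p_x, and y* = 20 + 1/3·(…)/p_y.
Discretionary income = 422 − 2·3.45 − 20·12 = 175.1; x* = 2 + 2/3·175.1/3.45 = 35.8357.

x* = 35.8357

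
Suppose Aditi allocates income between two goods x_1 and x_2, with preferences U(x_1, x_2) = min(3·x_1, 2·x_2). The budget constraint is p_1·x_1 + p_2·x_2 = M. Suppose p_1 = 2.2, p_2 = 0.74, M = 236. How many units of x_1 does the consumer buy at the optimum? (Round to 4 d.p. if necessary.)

Demand: x_1*(p_1,p_2,M) = 2·M/(2·p_1 + 3·p_2), x_2* = 3·M/(2·p_1 + 3·p_2).
Here 2·2.2 + 3·0.74 = 6.62, giving x_1* = 71.2991.

x_1* = 71.2991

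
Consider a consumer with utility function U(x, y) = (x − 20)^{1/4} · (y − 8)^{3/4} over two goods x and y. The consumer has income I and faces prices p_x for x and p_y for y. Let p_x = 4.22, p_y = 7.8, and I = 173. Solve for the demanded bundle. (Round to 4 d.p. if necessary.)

x* = 21.5521, y* = 10.5192

MRS = (1/3)·(y−8)/(x−20). Tangency with p_x/p_y gives y−8 = 3·(p_x/p_y)·(x−20).
After buying the subsistence bundle (20, 8), a share 0.25 of the remaining income goes to x: x* = 20 + 0.25·(I − 20p_x − 8p_y)/p_x.
Discretionary income = 173 − 20·4.22 − 8·7.8 = 26.2; x* = 20 + 0.25·26.2/4.22 = 21.5521; y* = 8 + 0.75·26.2/7.8 = 10.5192.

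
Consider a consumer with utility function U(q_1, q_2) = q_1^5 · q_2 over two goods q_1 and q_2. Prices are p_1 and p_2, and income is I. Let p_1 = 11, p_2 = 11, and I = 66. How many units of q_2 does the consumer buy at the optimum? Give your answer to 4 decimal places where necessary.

The MRS is 5·q_2/q_1. Set MRS = p_1/p_2.
So 5·p_2·q_2 = p_1·q_1; combined with the budget, a share 5/6 of income goes to q_1.
Demand: q_1*(p_1,p_2,I) = 5/6·I/p_1 and q_2* = 1/6·I/p_2.
At p_1=11, p_2=11, I=66: q_2* = 1/6·66/11 = 1.

q_2* = 1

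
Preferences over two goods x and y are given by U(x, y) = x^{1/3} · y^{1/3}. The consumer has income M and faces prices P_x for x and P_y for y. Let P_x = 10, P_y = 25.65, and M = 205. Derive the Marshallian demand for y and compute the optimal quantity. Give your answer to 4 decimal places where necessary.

y* = 3.9961

Tangency: MRS = y/x = P_x/P_y.
So 1/3·P_y·y = 1/3·P_x·x; combined with the budget, a share 0.5 of income goes to x.
Demand: x*(P_x,P_y,M) = 0.5·M/P_x and y* = 0.5·M/P_y.
At P_x=10, P_y=25.65, M=205: y* = 0.5·205/25.65 = 3.9961.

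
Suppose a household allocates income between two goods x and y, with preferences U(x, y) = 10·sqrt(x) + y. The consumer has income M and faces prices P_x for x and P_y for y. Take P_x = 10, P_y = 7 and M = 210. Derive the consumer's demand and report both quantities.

x* = 12.25, y* = 12.5

MU_x = 5/√x, MU_y = 1. Tangency: 5/√x = P_x/P_y.
Thus x* = (5·P_y/P_x)² — independent of M — with the rest of income spent on y.
Plugging in: x* = (5·7/10)² = 12.25, y* = 12.5.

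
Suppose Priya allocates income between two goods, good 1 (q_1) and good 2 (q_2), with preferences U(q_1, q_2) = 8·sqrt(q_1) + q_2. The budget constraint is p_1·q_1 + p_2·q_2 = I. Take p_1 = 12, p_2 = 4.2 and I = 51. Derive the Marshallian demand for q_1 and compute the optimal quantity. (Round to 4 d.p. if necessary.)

Set MRS = p_1/p_2: 4·q_1^(−1/2) = p_1/p_2.
Solve: √q_1 = 4·p_2/p_1, so q_1*(p_1,p_2) = (4·p_2/p_1)², and q_2* = (I − p_1·q_1*)/p_2.
Plugging in: q_1* = (4·4.2/12)² = 1.96.

q_1* = 1.96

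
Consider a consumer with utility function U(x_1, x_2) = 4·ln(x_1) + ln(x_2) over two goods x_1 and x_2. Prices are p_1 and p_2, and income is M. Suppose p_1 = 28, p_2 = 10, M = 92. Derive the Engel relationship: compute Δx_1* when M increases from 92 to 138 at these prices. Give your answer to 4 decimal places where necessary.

Tangency: MRS = 4·x_2/x_1 = p_1/p_2.
So 4·p_2·x_2 = p_1·x_1; combined with the budget, a share 0.8 of income goes to x_1.
Demand: x_1*(p_1,p_2,M) = 0.8·M/p_1 and x_2* = 0.2·M/p_2.
At p_1=28, p_2=10, M=92: x_1* = 0.8·92/28 = 2.6286.
At M' = 138: x_1* = 3.9429. Change: 3.9429 − 2.6286 = 1.3143.

Δx_1* = 1.3143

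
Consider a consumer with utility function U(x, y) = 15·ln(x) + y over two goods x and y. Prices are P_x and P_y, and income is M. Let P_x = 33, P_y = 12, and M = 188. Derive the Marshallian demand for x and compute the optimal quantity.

x* = 5.4545

Set MRS = P_x/P_y: (15/x)/1 = P_x/P_y.
So x*(P_x,P_y) = 15·P_y/P_x, independent of income; and y* = (M − 15·P_y)/P_y.
At the given prices: x* = 15·12/33 = 5.4545.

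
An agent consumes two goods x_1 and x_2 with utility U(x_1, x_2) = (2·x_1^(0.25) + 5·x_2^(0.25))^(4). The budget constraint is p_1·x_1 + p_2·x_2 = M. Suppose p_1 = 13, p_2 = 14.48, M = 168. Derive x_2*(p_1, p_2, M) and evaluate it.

x_2* = 8.8871

Numerically x_2/x_1 = 2.938685, so x_1* = 168/(13 + 14.48·2.938685) = 3.0242 and x_2* = 2.938685·3.0242 = 8.8871.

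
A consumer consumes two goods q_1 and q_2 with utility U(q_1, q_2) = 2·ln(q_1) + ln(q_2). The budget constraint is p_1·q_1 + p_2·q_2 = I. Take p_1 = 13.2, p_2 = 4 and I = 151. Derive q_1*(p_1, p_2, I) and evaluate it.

q_1* = 7.6263

MU_q_1/MU_q_2 = (2·q_2)/(q_1); tangency sets this equal to p_1/p_2.
Rearranging, p_2·q_2 = (1/2)·p_1·q_1. Substituting into the budget gives p_1·q_1·(1 + (1/2)) = I.
Demand: q_1*(p_1,p_2,I) = 2/3·I/p_1 and q_2* = 1/3·I/p_2.
At p_1=13.2, p_2=4, I=151: q_1* = 2/3·151/13.2 = 7.6263.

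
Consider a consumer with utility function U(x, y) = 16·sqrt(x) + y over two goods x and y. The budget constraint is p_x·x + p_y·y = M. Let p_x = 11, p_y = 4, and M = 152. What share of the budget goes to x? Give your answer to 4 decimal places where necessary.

share on x = 0.6124

Utility is quasi-linear in y; the FOC for x is 8/√x = p_x/p_y.
Solve: √x = 8·p_y/p_x, so x*(p_x,p_y) = (8·p_y/p_x)², and y* = (M − p_x·x*)/p_y.
Plugging in: x* = (8·4/11)² = 8.4628, y* = 14.7273.
Expenditure on x: 11·8.4628 = 93.0909; share = 0.6124.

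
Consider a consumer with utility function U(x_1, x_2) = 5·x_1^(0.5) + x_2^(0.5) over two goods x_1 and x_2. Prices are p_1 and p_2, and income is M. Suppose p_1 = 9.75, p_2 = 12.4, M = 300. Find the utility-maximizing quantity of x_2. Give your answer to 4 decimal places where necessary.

x_2* = 0.7377

Numerically x_2/x_1 = 0.02473, so x_1* = 300/(9.75 + 12.4·0.02473) = 29.831 and x_2* = 0.02473·29.831 = 0.7377.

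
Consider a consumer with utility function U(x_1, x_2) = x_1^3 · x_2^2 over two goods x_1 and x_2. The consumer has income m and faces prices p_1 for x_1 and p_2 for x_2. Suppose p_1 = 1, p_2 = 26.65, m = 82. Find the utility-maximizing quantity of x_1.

x_1* = 49.2

Demand: x_1*(p_1,p_2,m) = 0.6·m/p_1 and x_2* = 0.4·m/p_2.
At p_1=1, p_2=26.65, m=82: x_1* = 0.6·82/1 = 49.2.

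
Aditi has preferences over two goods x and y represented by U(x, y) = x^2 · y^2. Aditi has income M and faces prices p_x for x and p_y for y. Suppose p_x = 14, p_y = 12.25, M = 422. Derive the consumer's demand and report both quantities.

MU_x/MU_y = (2·y)/(2·x); tangency sets this equal to p_x/p_y.
So 2·p_y·y = 2·p_x·x; combined with the budget, a share 0.5 of income goes to x.
Demand: x*(p_x,p_y,M) = 0.5·M/p_x and y* = 0.5·M/p_y.
At p_x=14, p_y=12.25, M=422: x* = 0.5·422/14 = 15.0714, y* = 17.2245.

x* = 15.0714, y* = 17.2245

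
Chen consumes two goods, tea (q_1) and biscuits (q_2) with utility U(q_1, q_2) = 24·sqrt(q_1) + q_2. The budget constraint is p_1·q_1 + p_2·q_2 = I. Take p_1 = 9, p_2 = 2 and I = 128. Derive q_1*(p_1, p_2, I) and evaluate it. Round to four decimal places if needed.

MU_q_1 = 12/√q_1, MU_q_2 = 1. Tangency: 12/√q_1 = p_1/p_2.
Thus q_1* = (12·p_2/p_1)² — independent of I — with the rest of income spent on q_2.
Plugging in: q_1* = (12·2/9)² = 7.1111.

q_1* = 7.1111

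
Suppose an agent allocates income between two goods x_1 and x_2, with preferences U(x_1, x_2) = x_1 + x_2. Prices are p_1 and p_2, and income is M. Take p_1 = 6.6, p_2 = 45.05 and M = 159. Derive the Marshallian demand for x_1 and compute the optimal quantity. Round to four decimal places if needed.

x_1* = 24.0909

Perfect substitutes: compare marginal utility per dollar. 1/p_1 vs 1/p_2 → 0.1515 vs 0.0222.
x_1 gives more utility per dollar, so spend all income on x_1: x_1* = M/p_1, x_2* = 0.
Numerically: x_1* = 24.0909, x_2* = 0.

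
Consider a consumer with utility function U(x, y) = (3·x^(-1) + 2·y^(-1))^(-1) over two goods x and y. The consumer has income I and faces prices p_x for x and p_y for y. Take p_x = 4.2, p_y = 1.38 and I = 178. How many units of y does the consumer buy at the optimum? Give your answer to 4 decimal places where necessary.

Substitute y = (y/x)·x into the budget: x* = I/(p_x + p_y·(y/x)).
Numerically y/x = 1.424425, so x* = 178/(4.2 + 1.38·1.424425) = 28.8694 and y* = 1.424425·28.8694 = 41.1222.

y* = 41.1222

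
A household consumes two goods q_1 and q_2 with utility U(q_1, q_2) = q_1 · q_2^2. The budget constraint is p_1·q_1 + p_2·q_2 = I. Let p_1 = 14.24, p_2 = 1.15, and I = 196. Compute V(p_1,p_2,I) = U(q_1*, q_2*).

V = 59232.3238

MU_q_1/MU_q_2 = (q_2)/(2·q_1); tangency sets this equal to p_1/p_2.
So p_2·q_2 = 2·p_1·q_1; combined with the budget, a share 1/3 of income goes to q_1.
Demand: q_1*(p_1,p_2,I) = 1/3·I/p_1 and q_2* = 2/3·I/p_2.
At p_1=14.24, p_2=1.15, I=196: q_1* = 1/3·196/14.24 = 4.588, q_2* = 113.6232.
Utility at the optimum: U(4.588, 113.6232) = 59232.3238.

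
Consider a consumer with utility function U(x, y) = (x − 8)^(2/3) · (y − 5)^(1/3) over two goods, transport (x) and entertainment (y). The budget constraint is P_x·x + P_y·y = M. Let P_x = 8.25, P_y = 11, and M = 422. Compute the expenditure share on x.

share on x = 0.6319

MRS = 2·(y−5)/(x−8). Tangency with P_x/P_y gives y−5 = (1/2)·(P_x/P_y)·(x−8).
Substituting into the budget: x* = 8 + 2/3·(M − 8·P_x − 5·P_y)/P_x, and y* = 5 + 1/3·(…)/P_y.
Discretionary income = 422 − 8·8.25 − 5·11 = 301; x* = 8 + 2/3·301/8.25 = 32.3232; y* = 5 + 1/3·301/11 = 14.1212.
Expenditure on x: 8.25·32.3232 = 266.6667; share = 0.6319.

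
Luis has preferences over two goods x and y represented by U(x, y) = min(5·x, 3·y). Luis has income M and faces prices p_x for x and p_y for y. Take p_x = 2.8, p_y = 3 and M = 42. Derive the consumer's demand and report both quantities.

x* = 5.3846, y* = 8.9744

Leontief preferences: the optimum is at the kink where x/3 = y/5, i.e. y = (5/3)·x.
Budget: p_x·x + p_y·(5/3)·x = M, so (3·p_x + 5·p_y)·x = 3·M.
Demand: x*(p_x,p_y,M) = 3·M/(3·p_x + 5·p_y), y* = 5·M/(3·p_x + 5·p_y).
Here 3·2.8 + 5·3 = 23.4, giving x* = 5.3846 and y* = 8.9744.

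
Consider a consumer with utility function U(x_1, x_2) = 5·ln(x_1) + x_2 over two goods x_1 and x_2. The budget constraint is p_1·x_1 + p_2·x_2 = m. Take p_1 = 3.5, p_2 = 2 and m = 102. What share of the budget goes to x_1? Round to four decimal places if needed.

share on x_1 = 0.098

Set MRS = p_1/p_2: (5/x_1)/1 = p_1/p_2.
So x_1*(p_1,p_2) = 5·p_2/p_1, independent of income; and x_2* = (m − 5·p_2)/p_2.
At the given prices: x_1* = 5·2/3.5 = 2.8571, and x_2* = 46.
Expenditure on x_1: 3.5·2.8571 = 10; share = 0.098.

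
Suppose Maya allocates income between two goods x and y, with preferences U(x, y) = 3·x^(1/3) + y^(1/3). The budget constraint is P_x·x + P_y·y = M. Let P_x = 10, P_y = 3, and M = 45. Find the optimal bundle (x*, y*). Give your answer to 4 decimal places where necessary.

x* = 3.33, y* = 3.9001

MU_x ∝ 3·x^(-2/3), MU_y ∝ y^(-2/3), so MRS = 3·(y/x)^(2/3) = P_x/P_y.
Solve for the ratio: y/x = [(1/3)·P_x/P_y]^(1.5).
Substitute y = (y/x)·x into the budget: x* = M/(P_x + P_y·(y/x)).
Numerically y/x = 1.171214, so x* = 45/(10 + 3·1.171214) = 3.33 and y* = 1.171214·3.33 = 3.9001.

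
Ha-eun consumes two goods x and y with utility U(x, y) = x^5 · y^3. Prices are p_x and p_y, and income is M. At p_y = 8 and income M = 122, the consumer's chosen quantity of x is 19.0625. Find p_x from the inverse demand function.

p_x = 4

The MRS is (5/3)·y/x. Set MRS = p_x/p_y.
So 5·p_y·y = 3·p_x·x; combined with the budget, a share 0.625 of income goes to x.
Demand: x*(p_x,p_y,M) = 0.625·M/p_x and y* = 0.375·M/p_y.
Set x* = 19.0625 in the demand function and solve for p_x: p_x = 4.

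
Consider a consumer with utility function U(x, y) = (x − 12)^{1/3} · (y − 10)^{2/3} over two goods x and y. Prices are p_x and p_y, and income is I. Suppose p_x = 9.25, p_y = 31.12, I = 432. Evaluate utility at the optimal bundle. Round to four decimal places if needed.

V = 0.2497

Let x' = x−12, y' = y−10. MRS = (1/2)·y'/x' = p_x/p_y.
Substituting into the budget: x* = 12 + 1/3·(I − 12·p_x − 10·p_y)/p_x, and y* = 10 + 2/3·(…)/p_y.
Discretionary income = 432 − 12·9.25 − 10·31.12 = 9.8; x* = 12 + 1/3·9.8/9.25 = 12.3532; y* = 10 + 2/3·9.8/31.12 = 10.2099.
Utility at the optimum: U(12.3532, 10.2099) = 0.2497.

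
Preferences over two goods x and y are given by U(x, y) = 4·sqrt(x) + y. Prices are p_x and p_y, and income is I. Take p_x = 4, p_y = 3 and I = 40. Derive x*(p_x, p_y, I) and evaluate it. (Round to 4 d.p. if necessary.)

x* = 2.25

Utility is quasi-linear in y; the FOC for x is 2/√x = p_x/p_y.
Solve: √x = 2·p_y/p_x, so x*(p_x,p_y) = (2·p_y/p_x)², and y* = (I − p_x·x*)/p_y.
Plugging in: x* = (2·3/4)² = 2.25.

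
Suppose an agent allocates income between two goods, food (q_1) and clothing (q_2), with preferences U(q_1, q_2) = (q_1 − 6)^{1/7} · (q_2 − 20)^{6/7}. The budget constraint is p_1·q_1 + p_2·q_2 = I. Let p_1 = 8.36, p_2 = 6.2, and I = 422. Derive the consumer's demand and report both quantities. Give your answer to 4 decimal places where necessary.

q_1* = 10.2351, q_2* = 54.2636

Discretionary income = 422 − 6·8.36 − 20·6.2 = 247.84; q_1* = 6 + 1/7·247.84/8.36 = 10.2351; q_2* = 20 + 6/7·247.84/6.2 = 54.2636.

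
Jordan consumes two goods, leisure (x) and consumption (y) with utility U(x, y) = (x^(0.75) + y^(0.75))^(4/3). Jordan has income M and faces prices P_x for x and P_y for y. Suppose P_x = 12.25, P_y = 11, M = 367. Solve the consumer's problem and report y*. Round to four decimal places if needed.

MRS = MU_x/MU_y = (y/x)^(0.25). Set equal to P_x/P_y.
Hence y/x = (P_x/P_y)^(1/(0.25)), i.e. raised to the 4 power.
With the ratio pinned down, the budget gives x* = M/(P_x + P_y·(y/x)) and y* = (y/x)·x*.
Numerically y/x = 1.538061, so x* = 367/(12.25 + 11·1.538061) = 12.582 and y* = 1.538061·12.582 = 19.3519.

y* = 19.3519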